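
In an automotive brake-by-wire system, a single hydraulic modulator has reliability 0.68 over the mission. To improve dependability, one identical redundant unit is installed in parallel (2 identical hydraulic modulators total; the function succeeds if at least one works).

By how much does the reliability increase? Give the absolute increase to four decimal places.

R_before = 0.68
R_after = 1 − (1 − 0.68)^2 = 0.8976
ΔR = 0.8976 − 0.68 = 0.2176

0.2176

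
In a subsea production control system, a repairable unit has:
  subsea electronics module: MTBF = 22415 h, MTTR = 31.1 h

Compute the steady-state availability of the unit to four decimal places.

0.9986

A(subsea electronics module) = MTBF/(MTBF+MTTR) = 22415/(22415+31.1) = 0.9986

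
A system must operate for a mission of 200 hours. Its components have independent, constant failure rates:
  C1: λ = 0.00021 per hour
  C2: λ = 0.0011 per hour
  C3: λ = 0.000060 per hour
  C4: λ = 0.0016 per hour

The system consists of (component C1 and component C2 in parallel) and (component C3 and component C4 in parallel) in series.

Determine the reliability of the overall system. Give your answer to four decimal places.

0.9886

R(C1) = exp(−0.00021 × 200) = 0.958870
R(C2) = exp(−0.0011 × 200) = 0.802519
R(C3) = exp(−0.000060 × 200) = 0.988072
R(C4) = exp(−0.0016 × 200) = 0.726149
Parallel (C1 and C2): 1 − (1 − 0.958870)(1 − 0.802519) = 0.991878
Parallel (C3 and C4): 1 − (1 − 0.988072)(1 − 0.726149) = 0.996734
Series ([0.991878] and [0.996734]): 0.991878 × 0.996734 = 0.9886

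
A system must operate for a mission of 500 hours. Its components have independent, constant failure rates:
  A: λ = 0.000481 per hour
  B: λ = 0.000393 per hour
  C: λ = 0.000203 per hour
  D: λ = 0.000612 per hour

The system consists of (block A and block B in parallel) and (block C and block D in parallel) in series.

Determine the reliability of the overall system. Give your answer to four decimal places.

R(A) = exp(−0.000481 × 500) = 0.786235
R(B) = exp(−0.000393 × 500) = 0.821601
R(C) = exp(−0.000203 × 500) = 0.903481
R(D) = exp(−0.000612 × 500) = 0.736387
Parallel (A and B): 1 − (1 − 0.786235)(1 − 0.821601) = 0.961865
Parallel (C and D): 1 − (1 − 0.903481)(1 − 0.736387) = 0.974556
Series ([0.961865] and [0.974556]): 0.961865 × 0.974556 = 0.9374

0.9374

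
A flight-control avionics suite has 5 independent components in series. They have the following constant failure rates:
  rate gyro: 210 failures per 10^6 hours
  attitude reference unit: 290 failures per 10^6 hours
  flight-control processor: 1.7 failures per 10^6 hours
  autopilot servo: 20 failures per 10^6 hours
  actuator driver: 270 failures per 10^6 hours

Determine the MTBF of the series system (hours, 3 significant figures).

Series of exponential components: λ_sys = Σ λ_i
λ_sys = 0.00021 + 0.00029 + 0.0000017 + 0.000020 + 0.00027 = 7.9170e-04 /h
MTBF = 1 / λ_sys = 1260 h

1260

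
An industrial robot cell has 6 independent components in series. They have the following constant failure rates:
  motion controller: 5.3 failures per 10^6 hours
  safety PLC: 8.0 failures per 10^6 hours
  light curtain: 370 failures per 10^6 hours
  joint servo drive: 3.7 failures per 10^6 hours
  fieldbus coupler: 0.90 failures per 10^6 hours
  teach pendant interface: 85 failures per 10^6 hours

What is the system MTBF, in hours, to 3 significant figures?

2110

Series of exponential components: λ_sys = Σ λ_i
λ_sys = 0.0000053 + 0.0000080 + 0.00037 + 0.0000037 + 0.00000090 + 0.000085 = 4.7290e-04 /h
MTBF = 1 / λ_sys = 2110 h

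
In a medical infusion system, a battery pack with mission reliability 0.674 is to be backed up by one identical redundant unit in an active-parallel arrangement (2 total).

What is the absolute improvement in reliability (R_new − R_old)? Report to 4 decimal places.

0.2197

R_before = 0.674
R_after = 1 − (1 − 0.674)^2 = 0.8937
ΔR = 0.8937 − 0.674 = 0.2197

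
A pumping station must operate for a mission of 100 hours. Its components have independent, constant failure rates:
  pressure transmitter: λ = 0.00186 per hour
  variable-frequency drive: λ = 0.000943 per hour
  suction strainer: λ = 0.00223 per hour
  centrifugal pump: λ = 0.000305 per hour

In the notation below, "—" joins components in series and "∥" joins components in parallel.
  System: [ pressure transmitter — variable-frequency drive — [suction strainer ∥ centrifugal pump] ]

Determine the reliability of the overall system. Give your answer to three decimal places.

R(pressure transmitter) = exp(−0.00186 × 100) = 0.83027
R(variable-frequency drive) = exp(−0.000943 × 100) = 0.91001
R(suction strainer) = exp(−0.00223 × 100) = 0.80011
R(centrifugal pump) = exp(−0.000305 × 100) = 0.96996
Parallel (suction strainer and centrifugal pump): 1 − (1 − 0.80011)(1 − 0.96996) = 0.99400
Series (pressure transmitter, variable-frequency drive, and [0.99400]): 0.83027 × 0.91001 × 0.99400 = 0.751

0.751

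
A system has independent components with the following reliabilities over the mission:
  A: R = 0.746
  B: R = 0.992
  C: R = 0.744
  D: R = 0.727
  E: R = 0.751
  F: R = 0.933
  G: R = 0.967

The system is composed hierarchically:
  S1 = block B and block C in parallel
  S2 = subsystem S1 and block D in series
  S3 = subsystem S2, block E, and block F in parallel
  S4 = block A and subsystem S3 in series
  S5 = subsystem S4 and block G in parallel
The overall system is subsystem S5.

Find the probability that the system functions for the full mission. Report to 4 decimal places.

Parallel (B and C): 1 − (1 − 0.992000)(1 − 0.744000) = 0.997952
Series ([0.997952] and D): 0.997952 × 0.727000 = 0.725511
Parallel ([0.725511], E, and F): 1 − (1 − 0.725511)(1 − 0.751000)(1 − 0.933000) = 0.995421
Series (A and [0.995421]): 0.746000 × 0.995421 = 0.742584
Parallel ([0.742584] and G): 1 − (1 − 0.742584)(1 − 0.967000) = 0.9915

0.9915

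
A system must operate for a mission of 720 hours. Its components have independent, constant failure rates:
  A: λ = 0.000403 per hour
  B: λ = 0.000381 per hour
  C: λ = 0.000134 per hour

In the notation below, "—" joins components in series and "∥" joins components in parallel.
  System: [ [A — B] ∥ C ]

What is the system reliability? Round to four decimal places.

0.9603

R(A) = exp(−0.000403 × 720) = 0.748144
R(B) = exp(−0.000381 × 720) = 0.760089
R(C) = exp(−0.000134 × 720) = 0.908028
Series (A and B): 0.748144 × 0.760089 = 0.568656
Parallel ([0.568656] and C): 1 − (1 − 0.568656)(1 − 0.908028) = 0.9603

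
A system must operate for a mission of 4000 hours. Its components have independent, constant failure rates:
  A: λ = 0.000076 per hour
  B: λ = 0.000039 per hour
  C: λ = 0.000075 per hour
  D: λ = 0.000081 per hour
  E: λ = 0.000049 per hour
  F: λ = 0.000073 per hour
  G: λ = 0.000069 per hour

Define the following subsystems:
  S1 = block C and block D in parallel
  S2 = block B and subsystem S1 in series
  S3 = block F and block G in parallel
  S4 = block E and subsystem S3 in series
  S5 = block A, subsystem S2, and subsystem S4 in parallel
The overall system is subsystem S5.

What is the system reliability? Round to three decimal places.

0.988

R(A) = exp(−0.000076 × 4000) = 0.73786
R(B) = exp(−0.000039 × 4000) = 0.85556
R(C) = exp(−0.000075 × 4000) = 0.74082
R(D) = exp(−0.000081 × 4000) = 0.72325
R(E) = exp(−0.000049 × 4000) = 0.82201
R(F) = exp(−0.000073 × 4000) = 0.74677
R(G) = exp(−0.000069 × 4000) = 0.75881
Parallel (C and D): 1 − (1 − 0.74082)(1 − 0.72325) = 0.92827
Series (B and [0.92827]): 0.85556 × 0.92827 = 0.79419
Parallel (F and G): 1 − (1 − 0.74677)(1 − 0.75881) = 0.93892
Series (E and [0.93892]): 0.82201 × 0.93892 = 0.77180
Parallel (A, [0.79419], and [0.77180]): 1 − (1 − 0.73786)(1 − 0.79419)(1 − 0.77180) = 0.988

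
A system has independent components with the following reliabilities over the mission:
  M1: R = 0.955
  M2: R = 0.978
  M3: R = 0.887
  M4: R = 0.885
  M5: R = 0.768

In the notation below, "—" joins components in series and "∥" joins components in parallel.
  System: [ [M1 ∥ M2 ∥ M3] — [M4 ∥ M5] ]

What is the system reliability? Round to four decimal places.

0.9732

Parallel (M1, M2, and M3): 1 − (1 − 0.955000)(1 − 0.978000)(1 − 0.887000) = 0.999888
Parallel (M4 and M5): 1 − (1 − 0.885000)(1 − 0.768000) = 0.973320
Series ([0.999888] and [0.973320]): 0.999888 × 0.973320 = 0.9732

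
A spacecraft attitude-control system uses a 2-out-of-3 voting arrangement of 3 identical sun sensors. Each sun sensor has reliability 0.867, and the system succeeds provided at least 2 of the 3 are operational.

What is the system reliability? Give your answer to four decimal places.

0.9516

R = Σ_{i=2}^{3} C(3,i) p^i (1−p)^{3−i} with p = 0.867
C(3,2)·0.867^2·0.133^1 = 0.299924
C(3,3)·0.867^3·0.133^0 = 0.651714
Sum = 0.9516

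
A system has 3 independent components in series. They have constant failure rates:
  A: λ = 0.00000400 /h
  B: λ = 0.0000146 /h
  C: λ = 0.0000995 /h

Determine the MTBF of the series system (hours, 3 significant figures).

Series of exponential components: λ_sys = Σ λ_i
λ_sys = 0.00000400 + 0.0000146 + 0.0000995 = 1.1810e-04 /h
MTBF = 1 / λ_sys = 8470 h

8470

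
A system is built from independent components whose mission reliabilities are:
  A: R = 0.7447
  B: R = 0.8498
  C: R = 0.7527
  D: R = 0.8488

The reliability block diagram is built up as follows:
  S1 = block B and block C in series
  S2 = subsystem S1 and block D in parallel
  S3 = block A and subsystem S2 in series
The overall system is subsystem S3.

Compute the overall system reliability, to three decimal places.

Series (B and C): 0.84980 × 0.75270 = 0.63964
Parallel ([0.63964] and D): 1 − (1 − 0.63964)(1 − 0.84880) = 0.94551
Series (A and [0.94551]): 0.74470 × 0.94551 = 0.704

0.704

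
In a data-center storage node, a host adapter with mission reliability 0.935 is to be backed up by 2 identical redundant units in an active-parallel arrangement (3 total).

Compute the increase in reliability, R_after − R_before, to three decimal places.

R_before = 0.935
R_after = 1 − (1 − 0.935)^3 = 1.000
ΔR = 1.000 − 0.935 = 0.065

0.065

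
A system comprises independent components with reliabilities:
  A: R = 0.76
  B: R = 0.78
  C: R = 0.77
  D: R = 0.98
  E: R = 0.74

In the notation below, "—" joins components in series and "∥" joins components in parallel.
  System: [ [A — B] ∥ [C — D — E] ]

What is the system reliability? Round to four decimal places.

0.8202

Series (A and B): 0.760000 × 0.780000 = 0.592800
Series (C, D, and E): 0.770000 × 0.980000 × 0.740000 = 0.558404
Parallel ([0.592800] and [0.558404]): 1 − (1 − 0.592800)(1 − 0.558404) = 0.8202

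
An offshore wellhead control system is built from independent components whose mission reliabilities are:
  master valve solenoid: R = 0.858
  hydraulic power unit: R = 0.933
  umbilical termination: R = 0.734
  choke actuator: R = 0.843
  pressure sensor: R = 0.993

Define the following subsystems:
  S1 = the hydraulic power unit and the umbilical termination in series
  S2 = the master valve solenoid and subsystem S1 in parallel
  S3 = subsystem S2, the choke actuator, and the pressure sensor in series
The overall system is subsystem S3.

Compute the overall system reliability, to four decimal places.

0.7996

Series (hydraulic power unit and umbilical termination): 0.933000 × 0.734000 = 0.684822
Parallel (master valve solenoid and [0.684822]): 1 − (1 − 0.858000)(1 − 0.684822) = 0.955245
Series ([0.955245], choke actuator, and pressure sensor): 0.955245 × 0.843000 × 0.993000 = 0.7996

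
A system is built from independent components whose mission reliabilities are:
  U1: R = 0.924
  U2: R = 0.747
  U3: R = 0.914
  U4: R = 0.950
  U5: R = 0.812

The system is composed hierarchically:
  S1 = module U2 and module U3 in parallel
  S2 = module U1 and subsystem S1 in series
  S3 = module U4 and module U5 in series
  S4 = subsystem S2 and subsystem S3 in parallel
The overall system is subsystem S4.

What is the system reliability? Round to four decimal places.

Parallel (U2 and U3): 1 − (1 − 0.747000)(1 − 0.914000) = 0.978242
Series (U1 and [0.978242]): 0.924000 × 0.978242 = 0.903896
Series (U4 and U5): 0.950000 × 0.812000 = 0.771400
Parallel ([0.903896] and [0.771400]): 1 − (1 − 0.903896)(1 − 0.771400) = 0.9780

0.9780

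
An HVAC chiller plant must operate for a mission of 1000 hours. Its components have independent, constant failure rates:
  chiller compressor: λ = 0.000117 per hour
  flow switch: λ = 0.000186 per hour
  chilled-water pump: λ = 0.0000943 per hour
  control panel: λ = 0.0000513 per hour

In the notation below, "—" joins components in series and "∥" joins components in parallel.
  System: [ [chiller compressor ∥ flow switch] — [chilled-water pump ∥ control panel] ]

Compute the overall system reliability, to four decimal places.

0.9768

R(chiller compressor) = exp(−0.000117 × 1000) = 0.889585
R(flow switch) = exp(−0.000186 × 1000) = 0.830274
R(chilled-water pump) = exp(−0.0000943 × 1000) = 0.910010
R(control panel) = exp(−0.0000513 × 1000) = 0.949994
Parallel (chiller compressor and flow switch): 1 − (1 − 0.889585)(1 − 0.830274) = 0.981260
Parallel (chilled-water pump and control panel): 1 − (1 − 0.910010)(1 − 0.949994) = 0.995500
Series ([0.981260] and [0.995500]): 0.981260 × 0.995500 = 0.9768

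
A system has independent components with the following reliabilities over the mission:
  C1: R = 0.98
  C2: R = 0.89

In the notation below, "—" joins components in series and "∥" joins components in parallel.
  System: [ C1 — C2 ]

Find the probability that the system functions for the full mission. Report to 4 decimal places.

0.8722

Series (C1 and C2): 0.980000 × 0.890000 = 0.8722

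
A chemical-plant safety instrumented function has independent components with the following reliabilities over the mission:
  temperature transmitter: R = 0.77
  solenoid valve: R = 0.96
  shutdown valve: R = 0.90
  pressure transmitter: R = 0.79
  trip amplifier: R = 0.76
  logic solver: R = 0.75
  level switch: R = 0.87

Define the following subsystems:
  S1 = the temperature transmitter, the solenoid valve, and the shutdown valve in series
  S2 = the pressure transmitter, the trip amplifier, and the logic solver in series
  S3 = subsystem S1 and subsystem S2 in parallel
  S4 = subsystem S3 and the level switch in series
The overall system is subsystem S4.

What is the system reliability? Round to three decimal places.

0.710

Series (temperature transmitter, solenoid valve, and shutdown valve): 0.77000 × 0.96000 × 0.90000 = 0.66528
Series (pressure transmitter, trip amplifier, and logic solver): 0.79000 × 0.76000 × 0.75000 = 0.45030
Parallel ([0.66528] and [0.45030]): 1 − (1 − 0.66528)(1 − 0.45030) = 0.81600
Series ([0.81600] and level switch): 0.81600 × 0.87000 = 0.710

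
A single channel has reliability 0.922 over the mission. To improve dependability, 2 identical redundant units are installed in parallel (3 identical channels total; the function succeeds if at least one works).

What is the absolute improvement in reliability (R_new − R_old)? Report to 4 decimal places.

0.0775

R_before = 0.922
R_after = 1 − (1 − 0.922)^3 = 0.9995
ΔR = 0.9995 − 0.922 = 0.0775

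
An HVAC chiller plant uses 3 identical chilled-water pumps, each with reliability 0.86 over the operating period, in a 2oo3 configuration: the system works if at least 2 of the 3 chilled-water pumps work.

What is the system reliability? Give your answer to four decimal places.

R = Σ_{i=2}^{3} C(3,i) p^i (1−p)^{3−i} with p = 0.86
C(3,2)·0.86^2·0.14^1 = 0.310632
C(3,3)·0.86^3·0.14^0 = 0.636056
Sum = 0.9467

0.9467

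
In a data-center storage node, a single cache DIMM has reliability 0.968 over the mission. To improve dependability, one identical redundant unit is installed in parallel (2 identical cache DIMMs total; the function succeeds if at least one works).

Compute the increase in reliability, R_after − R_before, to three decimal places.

0.031

R_before = 0.968
R_after = 1 − (1 − 0.968)^2 = 0.999
ΔR = 0.999 − 0.968 = 0.031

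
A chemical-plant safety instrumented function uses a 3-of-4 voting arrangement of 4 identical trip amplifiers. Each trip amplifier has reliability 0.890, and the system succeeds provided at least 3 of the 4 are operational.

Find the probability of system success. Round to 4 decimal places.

R = Σ_{i=3}^{4} C(4,i) p^i (1−p)^{4−i} with p = 0.890
C(4,3)·0.890^3·0.110^1 = 0.310186
C(4,4)·0.890^4·0.110^0 = 0.627422
Sum = 0.9376

0.9376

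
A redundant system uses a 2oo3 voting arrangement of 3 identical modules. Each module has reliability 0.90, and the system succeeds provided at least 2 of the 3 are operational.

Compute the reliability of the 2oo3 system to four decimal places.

R = Σ_{i=2}^{3} C(3,i) p^i (1−p)^{3−i} with p = 0.90
C(3,2)·0.90^2·0.10^1 = 0.243000
C(3,3)·0.90^3·0.10^0 = 0.729000
Sum = 0.9720

0.9720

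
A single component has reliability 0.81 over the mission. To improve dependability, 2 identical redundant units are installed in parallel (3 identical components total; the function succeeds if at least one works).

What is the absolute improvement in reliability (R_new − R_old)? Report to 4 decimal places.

0.1831

R_before = 0.81
R_after = 1 − (1 − 0.81)^3 = 0.9931
ΔR = 0.9931 − 0.81 = 0.1831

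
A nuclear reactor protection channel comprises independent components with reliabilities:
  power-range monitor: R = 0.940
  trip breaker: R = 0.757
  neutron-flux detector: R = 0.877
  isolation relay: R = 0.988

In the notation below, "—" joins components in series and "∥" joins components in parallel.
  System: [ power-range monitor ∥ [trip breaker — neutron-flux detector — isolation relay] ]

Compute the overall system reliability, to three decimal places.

Series (trip breaker, neutron-flux detector, and isolation relay): 0.75700 × 0.87700 × 0.98800 = 0.65592
Parallel (power-range monitor and [0.65592]): 1 − (1 − 0.94000)(1 − 0.65592) = 0.979

0.979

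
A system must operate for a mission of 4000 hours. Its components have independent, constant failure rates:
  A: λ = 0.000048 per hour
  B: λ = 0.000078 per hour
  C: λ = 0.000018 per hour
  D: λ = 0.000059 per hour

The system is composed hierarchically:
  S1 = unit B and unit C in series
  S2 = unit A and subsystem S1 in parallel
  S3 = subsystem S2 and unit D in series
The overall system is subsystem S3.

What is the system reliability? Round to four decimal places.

0.7458

R(A) = exp(−0.000048 × 4000) = 0.825307
R(B) = exp(−0.000078 × 4000) = 0.731982
R(C) = exp(−0.000018 × 4000) = 0.930531
R(D) = exp(−0.000059 × 4000) = 0.789781
Series (B and C): 0.731982 × 0.930531 = 0.681132
Parallel (A and [0.681132]): 1 − (1 − 0.825307)(1 − 0.681132) = 0.944296
Series ([0.944296] and D): 0.944296 × 0.789781 = 0.7458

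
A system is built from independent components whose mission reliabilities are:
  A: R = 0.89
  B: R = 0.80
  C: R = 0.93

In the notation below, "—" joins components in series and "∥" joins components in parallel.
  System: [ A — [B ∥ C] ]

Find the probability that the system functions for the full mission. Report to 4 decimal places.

Parallel (B and C): 1 − (1 − 0.800000)(1 − 0.930000) = 0.986000
Series (A and [0.986000]): 0.890000 × 0.986000 = 0.8775

0.8775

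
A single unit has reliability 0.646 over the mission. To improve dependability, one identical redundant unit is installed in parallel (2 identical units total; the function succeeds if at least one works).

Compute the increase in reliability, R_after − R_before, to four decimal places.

R_before = 0.646
R_after = 1 − (1 − 0.646)^2 = 0.8747
ΔR = 0.8747 − 0.646 = 0.2287

0.2287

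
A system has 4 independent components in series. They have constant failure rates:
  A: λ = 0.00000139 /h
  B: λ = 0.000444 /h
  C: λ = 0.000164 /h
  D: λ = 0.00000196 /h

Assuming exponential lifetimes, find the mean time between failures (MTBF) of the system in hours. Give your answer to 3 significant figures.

1640

Series of exponential components: λ_sys = Σ λ_i
λ_sys = 0.00000139 + 0.000444 + 0.000164 + 0.00000196 = 6.1135e-04 /h
MTBF = 1 / λ_sys = 1640 h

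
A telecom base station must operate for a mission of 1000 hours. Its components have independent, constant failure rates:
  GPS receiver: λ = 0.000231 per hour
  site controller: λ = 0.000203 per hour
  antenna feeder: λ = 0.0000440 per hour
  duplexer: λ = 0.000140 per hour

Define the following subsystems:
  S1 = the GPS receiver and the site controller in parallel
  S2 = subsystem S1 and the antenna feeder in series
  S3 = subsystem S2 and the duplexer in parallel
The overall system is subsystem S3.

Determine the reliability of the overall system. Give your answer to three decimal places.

R(GPS receiver) = exp(−0.000231 × 1000) = 0.79374
R(site controller) = exp(−0.000203 × 1000) = 0.81628
R(antenna feeder) = exp(−0.0000440 × 1000) = 0.95695
R(duplexer) = exp(−0.000140 × 1000) = 0.86936
Parallel (GPS receiver and site controller): 1 − (1 − 0.79374)(1 − 0.81628) = 0.96211
Series ([0.96211] and antenna feeder): 0.96211 × 0.95695 = 0.92069
Parallel ([0.92069] and duplexer): 1 − (1 − 0.92069)(1 − 0.86936) = 0.990

0.990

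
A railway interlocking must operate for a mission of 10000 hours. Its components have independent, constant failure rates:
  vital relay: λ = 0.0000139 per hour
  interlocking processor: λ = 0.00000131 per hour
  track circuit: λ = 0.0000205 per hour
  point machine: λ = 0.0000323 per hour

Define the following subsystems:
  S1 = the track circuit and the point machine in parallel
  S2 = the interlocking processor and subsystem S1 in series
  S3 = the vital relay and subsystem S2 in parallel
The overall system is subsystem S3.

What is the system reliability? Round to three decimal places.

0.992

R(vital relay) = exp(−0.0000139 × 10000) = 0.87023
R(interlocking processor) = exp(−0.00000131 × 10000) = 0.98699
R(track circuit) = exp(−0.0000205 × 10000) = 0.81465
R(point machine) = exp(−0.0000323 × 10000) = 0.72397
Parallel (track circuit and point machine): 1 − (1 − 0.81465)(1 − 0.72397) = 0.94884
Series (interlocking processor and [0.94884]): 0.98699 × 0.94884 = 0.93650
Parallel (vital relay and [0.93650]): 1 − (1 − 0.87023)(1 − 0.93650) = 0.992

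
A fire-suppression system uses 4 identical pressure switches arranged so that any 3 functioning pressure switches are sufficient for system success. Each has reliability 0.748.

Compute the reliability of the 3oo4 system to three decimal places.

R = Σ_{i=3}^{4} C(4,i) p^i (1−p)^{4−i} with p = 0.748
C(4,3)·0.748^3·0.252^1 = 0.42186
C(4,4)·0.748^4·0.252^0 = 0.31304
Sum = 0.735

0.735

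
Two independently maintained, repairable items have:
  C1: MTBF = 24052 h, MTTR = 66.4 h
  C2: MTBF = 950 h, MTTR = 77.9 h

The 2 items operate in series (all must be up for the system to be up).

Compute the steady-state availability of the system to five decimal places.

0.92167

A(C1) = MTBF/(MTBF+MTTR) = 24052/(24052+66.4) = 0.997247
A(C2) = MTBF/(MTBF+MTTR) = 950/(950+77.9) = 0.924214
Series availability: 0.997247 × 0.924214 = 0.92167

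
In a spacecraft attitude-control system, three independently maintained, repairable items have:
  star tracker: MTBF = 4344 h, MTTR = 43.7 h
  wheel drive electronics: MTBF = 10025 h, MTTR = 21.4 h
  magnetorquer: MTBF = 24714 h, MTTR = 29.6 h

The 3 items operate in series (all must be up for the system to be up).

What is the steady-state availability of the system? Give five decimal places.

0.98675

A(star tracker) = MTBF/(MTBF+MTTR) = 4344/(4344+43.7) = 0.990040
A(wheel drive electronics) = MTBF/(MTBF+MTTR) = 10025/(10025+21.4) = 0.997870
A(magnetorquer) = MTBF/(MTBF+MTTR) = 24714/(24714+29.6) = 0.998804
Series availability: 0.990040 × 0.997870 × 0.998804 = 0.98675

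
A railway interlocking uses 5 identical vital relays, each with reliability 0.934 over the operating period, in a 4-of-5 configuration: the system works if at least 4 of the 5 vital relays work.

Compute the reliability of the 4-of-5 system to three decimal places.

0.962

R = Σ_{i=4}^{5} C(5,i) p^i (1−p)^{5−i} with p = 0.934
C(5,4)·0.934^4·0.066^1 = 0.25113
C(5,5)·0.934^5·0.066^0 = 0.71078
Sum = 0.962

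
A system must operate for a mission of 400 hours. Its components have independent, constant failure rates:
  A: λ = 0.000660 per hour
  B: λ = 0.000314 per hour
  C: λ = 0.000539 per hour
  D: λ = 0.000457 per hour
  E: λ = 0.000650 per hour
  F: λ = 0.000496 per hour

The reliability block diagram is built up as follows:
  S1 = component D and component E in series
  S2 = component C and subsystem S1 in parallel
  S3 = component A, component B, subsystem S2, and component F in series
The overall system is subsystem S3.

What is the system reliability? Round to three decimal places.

0.517

R(A) = exp(−0.000660 × 400) = 0.76797
R(B) = exp(−0.000314 × 400) = 0.88197
R(C) = exp(−0.000539 × 400) = 0.80606
R(D) = exp(−0.000457 × 400) = 0.83293
R(E) = exp(−0.000650 × 400) = 0.77105
R(F) = exp(−0.000496 × 400) = 0.82004
Series (D and E): 0.83293 × 0.77105 = 0.64223
Parallel (C and [0.64223]): 1 − (1 − 0.80606)(1 − 0.64223) = 0.93061
Series (A, B, [0.93061], and F): 0.76797 × 0.88197 × 0.93061 × 0.82004 = 0.517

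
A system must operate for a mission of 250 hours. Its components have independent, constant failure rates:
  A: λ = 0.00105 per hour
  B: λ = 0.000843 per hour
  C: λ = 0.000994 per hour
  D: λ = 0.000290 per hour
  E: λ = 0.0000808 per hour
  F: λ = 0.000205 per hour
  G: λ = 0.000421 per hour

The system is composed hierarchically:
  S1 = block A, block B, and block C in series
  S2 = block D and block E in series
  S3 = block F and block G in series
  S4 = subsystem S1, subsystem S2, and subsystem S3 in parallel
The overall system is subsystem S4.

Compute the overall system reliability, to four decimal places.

R(A) = exp(−0.00105 × 250) = 0.769126
R(B) = exp(−0.000843 × 250) = 0.809977
R(C) = exp(−0.000994 × 250) = 0.779970
R(D) = exp(−0.000290 × 250) = 0.930066
R(E) = exp(−0.0000808 × 250) = 0.980003
R(F) = exp(−0.000205 × 250) = 0.950041
R(G) = exp(−0.000421 × 250) = 0.900099
Series (A, B, and C): 0.769126 × 0.809977 × 0.779970 = 0.485901
Series (D and E): 0.930066 × 0.980003 = 0.911467
Series (F and G): 0.950041 × 0.900099 = 0.855131
Parallel ([0.485901], [0.911467], and [0.855131]): 1 − (1 − 0.485901)(1 − 0.911467)(1 − 0.855131) = 0.9934

0.9934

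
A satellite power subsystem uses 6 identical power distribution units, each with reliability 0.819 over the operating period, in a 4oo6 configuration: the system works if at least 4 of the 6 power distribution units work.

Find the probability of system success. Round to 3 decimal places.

0.923

R = Σ_{i=4}^{6} C(6,i) p^i (1−p)^{6−i} with p = 0.819
C(6,4)·0.819^4·0.181^2 = 0.22110
C(6,5)·0.819^5·0.181^1 = 0.40017
C(6,6)·0.819^6·0.181^0 = 0.30179
Sum = 0.923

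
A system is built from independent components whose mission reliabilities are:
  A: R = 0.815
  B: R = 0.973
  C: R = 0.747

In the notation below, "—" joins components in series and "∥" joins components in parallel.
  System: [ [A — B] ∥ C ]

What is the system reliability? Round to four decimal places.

Series (A and B): 0.815000 × 0.973000 = 0.792995
Parallel ([0.792995] and C): 1 − (1 − 0.792995)(1 − 0.747000) = 0.9476

0.9476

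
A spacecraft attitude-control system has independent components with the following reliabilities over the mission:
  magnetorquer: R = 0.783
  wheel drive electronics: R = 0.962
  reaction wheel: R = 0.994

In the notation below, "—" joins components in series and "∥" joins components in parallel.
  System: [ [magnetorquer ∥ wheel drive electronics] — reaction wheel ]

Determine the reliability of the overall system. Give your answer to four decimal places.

0.9858

Parallel (magnetorquer and wheel drive electronics): 1 − (1 − 0.783000)(1 − 0.962000) = 0.991754
Series ([0.991754] and reaction wheel): 0.991754 × 0.994000 = 0.9858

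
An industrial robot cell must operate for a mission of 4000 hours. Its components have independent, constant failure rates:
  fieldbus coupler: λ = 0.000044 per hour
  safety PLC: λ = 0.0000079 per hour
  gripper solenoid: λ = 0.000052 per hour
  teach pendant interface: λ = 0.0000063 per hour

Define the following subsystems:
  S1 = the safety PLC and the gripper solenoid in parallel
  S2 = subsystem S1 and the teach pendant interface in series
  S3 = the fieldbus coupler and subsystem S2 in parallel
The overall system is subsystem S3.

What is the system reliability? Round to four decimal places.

R(fieldbus coupler) = exp(−0.000044 × 4000) = 0.838618
R(safety PLC) = exp(−0.0000079 × 4000) = 0.968894
R(gripper solenoid) = exp(−0.000052 × 4000) = 0.812207
R(teach pendant interface) = exp(−0.0000063 × 4000) = 0.975115
Parallel (safety PLC and gripper solenoid): 1 − (1 − 0.968894)(1 − 0.812207) = 0.994159
Series ([0.994159] and teach pendant interface): 0.994159 × 0.975115 = 0.969419
Parallel (fieldbus coupler and [0.969419]): 1 − (1 − 0.838618)(1 − 0.969419) = 0.9951

0.9951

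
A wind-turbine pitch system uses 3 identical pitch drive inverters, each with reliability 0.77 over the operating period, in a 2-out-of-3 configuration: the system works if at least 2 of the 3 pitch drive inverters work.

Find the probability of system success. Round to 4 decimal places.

0.8656

R = Σ_{i=2}^{3} C(3,i) p^i (1−p)^{3−i} with p = 0.77
C(3,2)·0.77^2·0.23^1 = 0.409101
C(3,3)·0.77^3·0.23^0 = 0.456533
Sum = 0.8656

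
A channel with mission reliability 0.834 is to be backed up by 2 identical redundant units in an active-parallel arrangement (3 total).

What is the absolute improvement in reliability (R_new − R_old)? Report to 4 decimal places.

0.1614

R_before = 0.834
R_after = 1 − (1 − 0.834)^3 = 0.9954
ΔR = 0.9954 − 0.834 = 0.1614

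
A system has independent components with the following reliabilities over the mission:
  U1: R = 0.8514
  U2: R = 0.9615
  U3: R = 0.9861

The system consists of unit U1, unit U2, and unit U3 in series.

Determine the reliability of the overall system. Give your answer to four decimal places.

0.8072

Series (U1, U2, and U3): 0.851400 × 0.961500 × 0.986100 = 0.8072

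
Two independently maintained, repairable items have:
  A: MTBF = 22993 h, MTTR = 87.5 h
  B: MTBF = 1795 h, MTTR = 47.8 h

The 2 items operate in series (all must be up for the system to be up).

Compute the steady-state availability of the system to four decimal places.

0.9704

A(A) = MTBF/(MTBF+MTTR) = 22993/(22993+87.5) = 0.996209
A(B) = MTBF/(MTBF+MTTR) = 1795/(1795+47.8) = 0.974061
Series availability: 0.996209 × 0.974061 = 0.9704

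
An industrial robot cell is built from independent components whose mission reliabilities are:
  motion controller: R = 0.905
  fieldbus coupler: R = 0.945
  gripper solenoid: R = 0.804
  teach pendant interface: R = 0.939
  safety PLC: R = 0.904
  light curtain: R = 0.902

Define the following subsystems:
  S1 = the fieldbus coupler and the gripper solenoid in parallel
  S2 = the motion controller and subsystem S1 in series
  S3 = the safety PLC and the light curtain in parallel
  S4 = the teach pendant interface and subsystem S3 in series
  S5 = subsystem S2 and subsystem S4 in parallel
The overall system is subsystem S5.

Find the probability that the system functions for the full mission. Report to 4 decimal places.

0.9927

Parallel (fieldbus coupler and gripper solenoid): 1 − (1 − 0.945000)(1 − 0.804000) = 0.989220
Series (motion controller and [0.989220]): 0.905000 × 0.989220 = 0.895244
Parallel (safety PLC and light curtain): 1 − (1 − 0.904000)(1 − 0.902000) = 0.990592
Series (teach pendant interface and [0.990592]): 0.939000 × 0.990592 = 0.930166
Parallel ([0.895244] and [0.930166]): 1 − (1 − 0.895244)(1 − 0.930166) = 0.9927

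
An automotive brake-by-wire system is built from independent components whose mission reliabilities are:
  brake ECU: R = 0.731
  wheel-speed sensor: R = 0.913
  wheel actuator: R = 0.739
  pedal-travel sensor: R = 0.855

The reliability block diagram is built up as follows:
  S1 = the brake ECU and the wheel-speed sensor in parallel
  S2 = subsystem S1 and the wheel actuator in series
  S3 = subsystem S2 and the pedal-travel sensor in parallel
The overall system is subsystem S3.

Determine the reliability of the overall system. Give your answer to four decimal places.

Parallel (brake ECU and wheel-speed sensor): 1 − (1 − 0.731000)(1 − 0.913000) = 0.976597
Series ([0.976597] and wheel actuator): 0.976597 × 0.739000 = 0.721705
Parallel ([0.721705] and pedal-travel sensor): 1 − (1 − 0.721705)(1 − 0.855000) = 0.9596

0.9596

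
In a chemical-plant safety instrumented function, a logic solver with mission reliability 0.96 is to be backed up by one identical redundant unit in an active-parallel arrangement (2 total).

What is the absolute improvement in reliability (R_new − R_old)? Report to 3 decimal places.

0.038

R_before = 0.96
R_after = 1 − (1 − 0.96)^2 = 0.998
ΔR = 0.998 − 0.96 = 0.038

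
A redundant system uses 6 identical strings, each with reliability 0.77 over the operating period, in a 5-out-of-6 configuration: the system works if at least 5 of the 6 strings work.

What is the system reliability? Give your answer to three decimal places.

R = Σ_{i=5}^{6} C(6,i) p^i (1−p)^{6−i} with p = 0.77
C(6,5)·0.77^5·0.23^1 = 0.37354
C(6,6)·0.77^6·0.23^0 = 0.20842
Sum = 0.582

0.582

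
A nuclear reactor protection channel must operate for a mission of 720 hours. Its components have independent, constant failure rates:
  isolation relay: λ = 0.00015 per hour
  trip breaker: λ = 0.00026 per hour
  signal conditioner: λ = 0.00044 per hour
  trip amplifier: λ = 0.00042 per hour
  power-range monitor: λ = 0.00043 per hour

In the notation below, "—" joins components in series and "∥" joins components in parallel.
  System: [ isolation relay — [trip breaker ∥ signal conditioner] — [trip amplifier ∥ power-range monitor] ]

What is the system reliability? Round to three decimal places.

0.797

R(isolation relay) = exp(−0.00015 × 720) = 0.89763
R(trip breaker) = exp(−0.00026 × 720) = 0.82928
R(signal conditioner) = exp(−0.00044 × 720) = 0.72848
R(trip amplifier) = exp(−0.00042 × 720) = 0.73904
R(power-range monitor) = exp(−0.00043 × 720) = 0.73374
Parallel (trip breaker and signal conditioner): 1 − (1 − 0.82928)(1 − 0.72848) = 0.95365
Parallel (trip amplifier and power-range monitor): 1 − (1 − 0.73904)(1 − 0.73374) = 0.93052
Series (isolation relay, [0.95365], and [0.93052]): 0.89763 × 0.95365 × 0.93052 = 0.797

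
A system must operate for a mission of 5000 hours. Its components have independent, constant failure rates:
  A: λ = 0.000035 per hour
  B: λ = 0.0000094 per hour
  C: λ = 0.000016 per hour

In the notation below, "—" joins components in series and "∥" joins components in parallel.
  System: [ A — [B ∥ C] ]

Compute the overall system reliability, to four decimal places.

0.8365

R(A) = exp(−0.000035 × 5000) = 0.839457
R(B) = exp(−0.0000094 × 5000) = 0.954087
R(C) = exp(−0.000016 × 5000) = 0.923116
Parallel (B and C): 1 − (1 − 0.954087)(1 − 0.923116) = 0.996470
Series (A and [0.996470]): 0.839457 × 0.996470 = 0.8365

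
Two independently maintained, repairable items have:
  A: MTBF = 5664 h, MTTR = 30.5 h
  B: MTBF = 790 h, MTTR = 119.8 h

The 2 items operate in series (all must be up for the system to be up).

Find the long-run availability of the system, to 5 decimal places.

A(A) = MTBF/(MTBF+MTTR) = 5664/(5664+30.5) = 0.994644
A(B) = MTBF/(MTBF+MTTR) = 790/(790+119.8) = 0.868323
Series availability: 0.994644 × 0.868323 = 0.86367

0.86367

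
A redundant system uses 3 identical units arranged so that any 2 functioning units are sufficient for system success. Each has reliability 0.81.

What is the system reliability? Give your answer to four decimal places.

0.9054

R = Σ_{i=2}^{3} C(3,i) p^i (1−p)^{3−i} with p = 0.81
C(3,2)·0.81^2·0.19^1 = 0.373977
C(3,3)·0.81^3·0.19^0 = 0.531441
Sum = 0.9054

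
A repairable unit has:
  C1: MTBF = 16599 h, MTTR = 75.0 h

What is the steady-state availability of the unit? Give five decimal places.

A(C1) = MTBF/(MTBF+MTTR) = 16599/(16599+75.0) = 0.99550

0.99550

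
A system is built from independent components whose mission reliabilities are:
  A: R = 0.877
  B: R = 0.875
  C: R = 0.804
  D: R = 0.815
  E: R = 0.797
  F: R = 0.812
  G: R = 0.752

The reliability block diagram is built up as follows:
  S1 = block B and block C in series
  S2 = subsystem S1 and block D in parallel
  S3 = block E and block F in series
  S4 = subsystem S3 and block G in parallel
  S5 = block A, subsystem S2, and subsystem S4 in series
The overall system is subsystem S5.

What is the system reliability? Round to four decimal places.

0.7564

Series (B and C): 0.875000 × 0.804000 = 0.703500
Parallel ([0.703500] and D): 1 − (1 − 0.703500)(1 − 0.815000) = 0.945148
Series (E and F): 0.797000 × 0.812000 = 0.647164
Parallel ([0.647164] and G): 1 − (1 − 0.647164)(1 − 0.752000) = 0.912497
Series (A, [0.945148], and [0.912497]): 0.877000 × 0.945148 × 0.912497 = 0.7564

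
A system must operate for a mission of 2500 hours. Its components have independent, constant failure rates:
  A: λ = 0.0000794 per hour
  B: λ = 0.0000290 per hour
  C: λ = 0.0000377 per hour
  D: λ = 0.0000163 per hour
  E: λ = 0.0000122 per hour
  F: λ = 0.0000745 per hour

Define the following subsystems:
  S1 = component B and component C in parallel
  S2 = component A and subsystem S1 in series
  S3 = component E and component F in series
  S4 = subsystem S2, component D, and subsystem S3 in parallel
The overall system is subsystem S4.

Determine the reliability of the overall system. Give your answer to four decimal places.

R(A) = exp(−0.0000794 × 2500) = 0.819960
R(B) = exp(−0.0000290 × 2500) = 0.930066
R(C) = exp(−0.0000377 × 2500) = 0.910055
R(D) = exp(−0.0000163 × 2500) = 0.960069
R(E) = exp(−0.0000122 × 2500) = 0.969960
R(F) = exp(−0.0000745 × 2500) = 0.830066
Parallel (B and C): 1 − (1 − 0.930066)(1 − 0.910055) = 0.993710
Series (A and [0.993710]): 0.819960 × 0.993710 = 0.814802
Series (E and F): 0.969960 × 0.830066 = 0.805131
Parallel ([0.814802], D, and [0.805131]): 1 − (1 − 0.814802)(1 − 0.960069)(1 − 0.805131) = 0.9986

0.9986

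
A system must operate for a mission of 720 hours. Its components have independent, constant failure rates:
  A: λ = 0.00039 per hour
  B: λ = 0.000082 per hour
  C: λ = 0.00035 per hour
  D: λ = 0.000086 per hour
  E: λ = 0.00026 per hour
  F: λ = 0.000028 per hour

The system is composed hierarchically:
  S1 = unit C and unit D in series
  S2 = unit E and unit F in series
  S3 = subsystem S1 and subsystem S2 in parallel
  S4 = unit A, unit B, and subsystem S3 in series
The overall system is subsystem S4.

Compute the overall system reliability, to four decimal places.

R(A) = exp(−0.00039 × 720) = 0.755179
R(B) = exp(−0.000082 × 720) = 0.942669
R(C) = exp(−0.00035 × 720) = 0.777245
R(D) = exp(−0.000086 × 720) = 0.939958
R(E) = exp(−0.00026 × 720) = 0.829278
R(F) = exp(−0.000028 × 720) = 0.980042
Series (C and D): 0.777245 × 0.939958 = 0.730578
Series (E and F): 0.829278 × 0.980042 = 0.812727
Parallel ([0.730578] and [0.812727]): 1 − (1 − 0.730578)(1 − 0.812727) = 0.949545
Series (A, B, and [0.949545]): 0.755179 × 0.942669 × 0.949545 = 0.6760

0.6760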